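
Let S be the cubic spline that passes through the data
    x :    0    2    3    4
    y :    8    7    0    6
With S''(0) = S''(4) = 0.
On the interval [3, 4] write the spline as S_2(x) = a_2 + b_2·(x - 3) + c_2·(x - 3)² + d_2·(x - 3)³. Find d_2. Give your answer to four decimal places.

-3.6739

Write M_i for S''(x_i). With h_i = 2, 1, 1 and divided differences Δ_i = -1/2, -7, 6, the continuity of S' gives the tridiagonal system
  2·M_0 + 6·M_1 + 1·M_2 = 6(Δ_1 - Δ_0) = -39
  1·M_1 + 4·M_2 + 1·M_3 = 6(Δ_2 - Δ_1) = 78
Natural end conditions: M_0 = M_3 = 0.
Solving the tridiagonal system: M_0 = 0, M_1 = -234/23, M_2 = 507/23, M_3 = 0.
On [3, 4], with S_2(x) = a_2 + b_2·(x - 3) + c_2·(x - 3)² + d_2·(x - 3)³: c_2 = M_2/2 = 507/46, d_2 = (M_3 - M_2)/(6h_2) = -169/46, b_2 = Δ_2 - h_2(2M_2 + M_3)/6 = -31/23.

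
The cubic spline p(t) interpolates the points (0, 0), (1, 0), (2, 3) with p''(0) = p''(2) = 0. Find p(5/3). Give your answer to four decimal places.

1.7778

Write M_i for p''(x_i). With h_i = 1, 1 and divided differences Δ_i = 0, 3, the continuity of p' gives the tridiagonal system
  1·M_0 + 4·M_1 + 1·M_2 = 6(Δ_1 - Δ_0) = 18
Natural end conditions: M_0 = M_2 = 0.
Solving: M_0 = 0, M_1 = 9/2, M_2 = 0.
On [1, 2], p(t) = 0 + 3/2·(t - 1) + 9/4·(t - 1)² - 3/4·(t - 1)³.
With (t - 1) = 2/3: p(5/3) = 16/9.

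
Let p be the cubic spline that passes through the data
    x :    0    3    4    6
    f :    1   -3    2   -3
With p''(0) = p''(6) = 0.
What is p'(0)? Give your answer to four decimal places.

-4.2376

Put σ_i = p'' at the i-th knot. Here h = (3, 1, 2) and Δ = (-4/3, 5, -5/2), so the interior equations h_(i-1)·σ_(i-1) + 2(h_(i-1)+h_i)·σ_i + h_i·σ_(i+1) = 6(Δ_i − Δ_(i-1)) read
  3·σ_0 + 8·σ_1 + 1·σ_2 = 6(Δ_1 - Δ_0) = 38
  1·σ_1 + 6·σ_2 + 2·σ_3 = 6(Δ_2 - Δ_1) = -45
Natural end conditions: σ_0 = σ_3 = 0.
Forward elimination and back-substitution give σ_0 = 0, σ_1 = 273/47, σ_2 = -398/47, σ_3 = 0.
On [0, 3], p'(x) = b_0 + 2c_0·x + 3d_0·x² with b_0 = Δ_0 - h_0(2σ_0 + σ_1)/6 = -1195/282, c_0 = σ_0/2 = 0, d_0 = (σ_1 - σ_0)/(6h_0) = 91/282. So p'(0) = -1195/282.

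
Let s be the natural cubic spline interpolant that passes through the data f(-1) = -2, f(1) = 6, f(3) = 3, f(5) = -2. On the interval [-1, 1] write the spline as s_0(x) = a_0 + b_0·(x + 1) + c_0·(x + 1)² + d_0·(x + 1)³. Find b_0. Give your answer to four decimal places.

5.4000

With M_i denoting the second derivative at x_i, h_i = 2, 2, 2, and Δ_i = (y_(i+1) − y_i)/h_i = 4, -3/2, -5/2:
  2·M_0 + 8·M_1 + 2·M_2 = 6(Δ_1 - Δ_0) = -33
  2·M_1 + 8·M_2 + 2·M_3 = 6(Δ_2 - Δ_1) = -6
Natural end conditions: M_0 = M_3 = 0.
Solving the tridiagonal system: M_0 = 0, M_1 = -21/5, M_2 = 3/10, M_3 = 0.
On [-1, 1], with s_0(x) = a_0 + b_0·(x + 1) + c_0·(x + 1)² + d_0·(x + 1)³: c_0 = M_0/2 = 0, d_0 = (M_1 - M_0)/(6h_0) = -7/20, b_0 = Δ_0 - h_0(2M_0 + M_1)/6 = 27/5.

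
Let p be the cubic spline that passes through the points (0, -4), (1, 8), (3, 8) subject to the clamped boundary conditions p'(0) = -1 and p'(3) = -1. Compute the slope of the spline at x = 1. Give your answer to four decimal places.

12.5000

With m_i denoting the second derivative at x_i, h_i = 1, 2, and Δ_i = (y_(i+1) − y_i)/h_i = 12, 0:
  1·m_0 + 6·m_1 + 2·m_2 = 6(Δ_1 - Δ_0) = -72
Clamped end conditions give two more equations: 2h_0·m_0 + h_0·m_1 = 6(Δ_0 - p'(0)) = 78 and h_1·m_1 + 2h_1·m_2 = 6(p'(3) - Δ_1) = -6.
Solving the tridiagonal system: m_0 = 51, m_1 = -24, m_2 = 21/2.
On [1, 3], p'(x) = b_1 + 2c_1·(x - 1) + 3d_1·(x - 1)² with b_1 = Δ_1 - h_1(2m_1 + m_2)/6 = 25/2, c_1 = m_1/2 = -12, d_1 = (m_2 - m_1)/(6h_1) = 23/8. So p'(1) = 25/2.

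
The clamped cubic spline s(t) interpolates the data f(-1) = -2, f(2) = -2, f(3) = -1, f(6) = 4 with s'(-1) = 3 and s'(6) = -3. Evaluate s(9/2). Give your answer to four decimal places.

3.4295

Let σ_i = s''(x_i). Step sizes h_i = 3, 1, 3; slopes of the chords Δ_i = (y_(i+1) - y_i)/h_i = 0, 1, 5/3.
  3·σ_0 + 8·σ_1 + 1·σ_2 = 6(Δ_1 - Δ_0) = 6
  1·σ_1 + 8·σ_2 + 3·σ_3 = 6(Δ_2 - Δ_1) = 4
Clamped end conditions give two more equations: 2h_0·σ_0 + h_0·σ_1 = 6(Δ_0 - s'(-1)) = -18 and h_2·σ_2 + 2h_2·σ_3 = 6(s'(6) - Δ_2) = -28.
Hence σ_0 = -218/55, σ_1 = 106/55, σ_2 = 136/55, σ_3 = -974/165.
On [3, 6], s(t) = -1 + 118/55·(t - 3) + 68/55·(t - 3)² - 691/1485·(t - 3)³.
With (t - 3) = 3/2: s(9/2) = 1509/440.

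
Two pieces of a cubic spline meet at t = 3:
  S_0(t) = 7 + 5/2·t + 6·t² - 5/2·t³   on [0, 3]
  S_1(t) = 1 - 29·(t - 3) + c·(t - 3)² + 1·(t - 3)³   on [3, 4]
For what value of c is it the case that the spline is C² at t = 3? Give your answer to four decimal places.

-16.5000

S_0''(t) = 12 - 15·t, so S_0''(3) = -33. On the right, S_1''(3) = 2c, so c = -33/2.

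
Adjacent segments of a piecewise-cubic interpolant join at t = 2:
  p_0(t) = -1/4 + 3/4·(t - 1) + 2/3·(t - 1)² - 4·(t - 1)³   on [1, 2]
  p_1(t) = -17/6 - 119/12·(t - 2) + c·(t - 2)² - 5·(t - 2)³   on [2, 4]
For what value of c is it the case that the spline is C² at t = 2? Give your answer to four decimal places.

p_0''(t) = 4/3 - 24·(t - 1), so p_0''(2) = -68/3. On the right, p_1''(2) = 2c, so c = -34/3.

-11.3333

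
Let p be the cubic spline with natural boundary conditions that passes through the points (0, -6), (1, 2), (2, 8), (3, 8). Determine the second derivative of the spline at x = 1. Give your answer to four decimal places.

-0.8000

Put m_i = p'' at the i-th knot. Here h = (1, 1, 1) and Δ = (8, 6, 0), so the interior equations h_(i-1)·m_(i-1) + 2(h_(i-1)+h_i)·m_i + h_i·m_(i+1) = 6(Δ_i − Δ_(i-1)) read
  1·m_0 + 4·m_1 + 1·m_2 = 6(Δ_1 - Δ_0) = -12
  1·m_1 + 4·m_2 + 1·m_3 = 6(Δ_2 - Δ_1) = -36
Natural end conditions: m_0 = m_3 = 0.
Solving the tridiagonal system: m_0 = 0, m_1 = -4/5, m_2 = -44/5, m_3 = 0.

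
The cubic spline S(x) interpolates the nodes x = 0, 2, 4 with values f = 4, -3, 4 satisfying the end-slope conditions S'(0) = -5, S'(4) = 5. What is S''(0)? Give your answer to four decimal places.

Let M_i = S''(x_i). Step sizes h_i = 2, 2; slopes of the chords Δ_i = (y_(i+1) - y_i)/h_i = -7/2, 7/2.
  2·M_0 + 8·M_1 + 2·M_2 = 6(Δ_1 - Δ_0) = 42
Clamped end conditions give two more equations: 2h_0·M_0 + h_0·M_1 = 6(Δ_0 - S'(0)) = 9 and h_1·M_1 + 2h_1·M_2 = 6(S'(4) - Δ_1) = 9.
Hence M_0 = -1/2, M_1 = 11/2, M_2 = -1/2.

-0.5000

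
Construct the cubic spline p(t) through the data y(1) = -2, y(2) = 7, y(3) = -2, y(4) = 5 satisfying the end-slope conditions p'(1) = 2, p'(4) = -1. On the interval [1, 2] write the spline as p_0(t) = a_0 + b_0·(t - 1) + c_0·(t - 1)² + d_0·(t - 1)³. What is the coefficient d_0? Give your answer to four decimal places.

-16.2000

With M_i denoting the second derivative at x_i, h_i = 1, 1, 1, and Δ_i = (y_(i+1) − y_i)/h_i = 9, -9, 7:
  1·M_0 + 4·M_1 + 1·M_2 = 6(Δ_1 - Δ_0) = -108
  1·M_1 + 4·M_2 + 1·M_3 = 6(Δ_2 - Δ_1) = 96
Clamped end conditions give two more equations: 2h_0·M_0 + h_0·M_1 = 6(Δ_0 - p'(1)) = 42 and h_2·M_2 + 2h_2·M_3 = 6(p'(4) - Δ_2) = -48.
Hence M_0 = 232/5, M_1 = -254/5, M_2 = 244/5, M_3 = -242/5.
On [1, 2], with p_0(t) = a_0 + b_0·(t - 1) + c_0·(t - 1)² + d_0·(t - 1)³: c_0 = M_0/2 = 116/5, d_0 = (M_1 - M_0)/(6h_0) = -81/5, b_0 = Δ_0 - h_0(2M_0 + M_1)/6 = 2.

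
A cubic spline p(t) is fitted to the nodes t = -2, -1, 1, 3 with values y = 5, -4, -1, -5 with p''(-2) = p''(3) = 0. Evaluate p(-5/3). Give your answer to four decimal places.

With M_i denoting the second derivative at x_i, h_i = 1, 2, 2, and Δ_i = (y_(i+1) − y_i)/h_i = -9, 3/2, -2:
  1·M_0 + 6·M_1 + 2·M_2 = 6(Δ_1 - Δ_0) = 63
  2·M_1 + 8·M_2 + 2·M_3 = 6(Δ_2 - Δ_1) = -21
Natural end conditions: M_0 = M_3 = 0.
Solving the tridiagonal system: M_0 = 0, M_1 = 273/22, M_2 = -63/11, M_3 = 0.
On [-2, -1], p(t) = 5 - 487/44·(t + 2) + 0·(t + 2)² + 91/44·(t + 2)³.
With (t + 2) = 1/3: p(-5/3) = 412/297.

1.3872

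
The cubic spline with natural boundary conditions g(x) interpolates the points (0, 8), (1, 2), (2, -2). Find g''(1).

Let M_i = g''(x_i). Step sizes h_i = 1, 1; slopes of the chords Δ_i = (y_(i+1) - y_i)/h_i = -6, -4.
  1·M_0 + 4·M_1 + 1·M_2 = 6(Δ_1 - Δ_0) = 12
Natural end conditions: M_0 = M_2 = 0.
Hence M_0 = 0, M_1 = 3, M_2 = 0.

3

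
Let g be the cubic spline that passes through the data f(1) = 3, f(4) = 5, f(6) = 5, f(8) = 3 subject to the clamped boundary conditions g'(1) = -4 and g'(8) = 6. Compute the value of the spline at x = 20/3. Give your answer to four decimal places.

Put σ_i = g'' at the i-th knot. Here h = (3, 2, 2) and Δ = (2/3, 0, -1), so the interior equations h_(i-1)·σ_(i-1) + 2(h_(i-1)+h_i)·σ_i + h_i·σ_(i+1) = 6(Δ_i − Δ_(i-1)) read
  3·σ_0 + 10·σ_1 + 2·σ_2 = 6(Δ_1 - Δ_0) = -4
  2·σ_1 + 8·σ_2 + 2·σ_3 = 6(Δ_2 - Δ_1) = -6
Clamped end conditions give two more equations: 2h_0·σ_0 + h_0·σ_1 = 6(Δ_0 - g'(1)) = 28 and h_2·σ_2 + 2h_2·σ_3 = 6(g'(8) - Δ_2) = 42.
Solving: σ_0 = 590/111, σ_1 = -48/37, σ_2 = -129/37, σ_3 = 453/37.
On [6, 8], g(x) = 5 - 102/37·(x - 6) - 129/74·(x - 6)² + 97/74·(x - 6)³.
With (x - 6) = 2/3: g(20/3) = 2773/999.

2.7758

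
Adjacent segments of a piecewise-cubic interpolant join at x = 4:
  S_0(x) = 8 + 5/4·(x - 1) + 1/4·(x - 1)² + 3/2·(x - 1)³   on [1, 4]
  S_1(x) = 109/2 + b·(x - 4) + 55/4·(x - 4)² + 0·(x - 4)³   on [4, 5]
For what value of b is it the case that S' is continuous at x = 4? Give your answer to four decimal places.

S_0'(x) = 5/4 + 1/2·(x - 1) + 9/2·(x - 1)², so S_0'(4) = 173/4. On the right, S_1'(4) = b, so b = 173/4.

43.2500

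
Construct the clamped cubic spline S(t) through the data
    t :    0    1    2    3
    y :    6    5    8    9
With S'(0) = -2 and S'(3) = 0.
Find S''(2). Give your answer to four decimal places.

Let m_i = S''(x_i). Step sizes h_i = 1, 1, 1; slopes of the chords Δ_i = (y_(i+1) - y_i)/h_i = -1, 3, 1.
  1·m_0 + 4·m_1 + 1·m_2 = 6(Δ_1 - Δ_0) = 24
  1·m_1 + 4·m_2 + 1·m_3 = 6(Δ_2 - Δ_1) = -12
Clamped end conditions give two more equations: 2h_0·m_0 + h_0·m_1 = 6(Δ_0 - S'(0)) = 6 and h_2·m_2 + 2h_2·m_3 = 6(S'(3) - Δ_2) = -6.
Forward elimination and back-substitution give m_0 = -2/3, m_1 = 22/3, m_2 = -14/3, m_3 = -2/3.

-4.6667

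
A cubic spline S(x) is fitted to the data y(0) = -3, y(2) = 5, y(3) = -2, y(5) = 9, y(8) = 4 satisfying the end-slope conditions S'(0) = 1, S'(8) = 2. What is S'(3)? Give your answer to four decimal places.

Put m_i = S'' at the i-th knot. Here h = (2, 1, 2, 3) and Δ = (4, -7, 11/2, -5/3), so the interior equations h_(i-1)·m_(i-1) + 2(h_(i-1)+h_i)·m_i + h_i·m_(i+1) = 6(Δ_i − Δ_(i-1)) read
  2·m_0 + 6·m_1 + 1·m_2 = 6(Δ_1 - Δ_0) = -66
  1·m_1 + 6·m_2 + 2·m_3 = 6(Δ_2 - Δ_1) = 75
  2·m_2 + 10·m_3 + 3·m_4 = 6(Δ_3 - Δ_2) = -43
Clamped end conditions give two more equations: 2h_0·m_0 + h_0·m_1 = 6(Δ_0 - S'(0)) = 18 and h_3·m_3 + 2h_3·m_4 = 6(S'(8) - Δ_3) = 22.
Solving: m_0 = 2103/151, m_1 = -2847/151, m_2 = 2910/151, m_3 = -1644/151, m_4 = 4127/453.
On [3, 5], S'(x) = b_2 + 2c_2·(x - 3) + 3d_2·(x - 3)² with b_2 = Δ_2 - h_2(2m_2 + m_3)/6 = -1123/302, c_2 = m_2/2 = 1455/151, d_2 = (m_3 - m_2)/(6h_2) = -759/302. So S'(3) = -1123/302.

-3.7185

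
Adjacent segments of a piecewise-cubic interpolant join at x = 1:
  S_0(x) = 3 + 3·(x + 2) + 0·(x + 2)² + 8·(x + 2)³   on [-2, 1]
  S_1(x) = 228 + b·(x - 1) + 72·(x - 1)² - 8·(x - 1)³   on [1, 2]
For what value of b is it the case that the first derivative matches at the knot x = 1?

S_0'(x) = 3 + 0·(x + 2) + 24·(x + 2)², so S_0'(1) = 219. On the right, S_1'(1) = b, so b = 219.

219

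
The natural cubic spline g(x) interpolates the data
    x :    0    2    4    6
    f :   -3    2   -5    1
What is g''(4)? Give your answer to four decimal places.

6.4000

With m_i denoting the second derivative at x_i, h_i = 2, 2, 2, and Δ_i = (y_(i+1) − y_i)/h_i = 5/2, -7/2, 3:
  2·m_0 + 8·m_1 + 2·m_2 = 6(Δ_1 - Δ_0) = -36
  2·m_1 + 8·m_2 + 2·m_3 = 6(Δ_2 - Δ_1) = 39
Natural end conditions: m_0 = m_3 = 0.
Hence m_0 = 0, m_1 = -61/10, m_2 = 32/5, m_3 = 0.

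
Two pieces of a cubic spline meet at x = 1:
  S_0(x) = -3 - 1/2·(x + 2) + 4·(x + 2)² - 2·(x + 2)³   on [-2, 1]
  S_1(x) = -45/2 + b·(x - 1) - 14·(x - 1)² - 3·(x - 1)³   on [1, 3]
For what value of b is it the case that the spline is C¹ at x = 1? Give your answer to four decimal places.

S_0'(x) = -1/2 + 8·(x + 2) - 6·(x + 2)², so S_0'(1) = -61/2. On the right, S_1'(1) = b, so b = -61/2.

-30.5000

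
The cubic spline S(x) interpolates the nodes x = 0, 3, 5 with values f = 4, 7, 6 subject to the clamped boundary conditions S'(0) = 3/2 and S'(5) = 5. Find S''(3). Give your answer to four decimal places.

Put M_i = S'' at the i-th knot. Here h = (3, 2) and Δ = (1, -1/2), so the interior equations h_(i-1)·M_(i-1) + 2(h_(i-1)+h_i)·M_i + h_i·M_(i+1) = 6(Δ_i − Δ_(i-1)) read
  3·M_0 + 10·M_1 + 2·M_2 = 6(Δ_1 - Δ_0) = -9
Clamped end conditions give two more equations: 2h_0·M_0 + h_0·M_1 = 6(Δ_0 - S'(0)) = -3 and h_1·M_1 + 2h_1·M_2 = 6(S'(5) - Δ_1) = 33.
Solving the tridiagonal system: M_0 = 11/10, M_1 = -16/5, M_2 = 197/20.

-3.2000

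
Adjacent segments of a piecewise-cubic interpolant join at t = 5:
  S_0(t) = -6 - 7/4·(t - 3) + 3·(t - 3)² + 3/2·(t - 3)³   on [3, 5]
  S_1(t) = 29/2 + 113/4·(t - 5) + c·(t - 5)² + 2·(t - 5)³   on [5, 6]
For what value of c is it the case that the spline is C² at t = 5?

12

S_0''(t) = 6 + 9·(t - 3), so S_0''(5) = 24. On the right, S_1''(5) = 2c, so c = 12.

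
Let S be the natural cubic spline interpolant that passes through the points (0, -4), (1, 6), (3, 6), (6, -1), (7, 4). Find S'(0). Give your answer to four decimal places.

11.5956

With m_i denoting the second derivative at x_i, h_i = 1, 2, 3, 1, and Δ_i = (y_(i+1) − y_i)/h_i = 10, 0, -7/3, 5:
  1·m_0 + 6·m_1 + 2·m_2 = 6(Δ_1 - Δ_0) = -60
  2·m_1 + 10·m_2 + 3·m_3 = 6(Δ_2 - Δ_1) = -14
  3·m_2 + 8·m_3 + 1·m_4 = 6(Δ_3 - Δ_2) = 44
Natural end conditions: m_0 = m_4 = 0.
Solving the tridiagonal system: m_0 = 0, m_1 = -1886/197, m_2 = -252/197, m_3 = 1178/197, m_4 = 0.
On [0, 1], S'(t) = b_0 + 2c_0·t + 3d_0·t² with b_0 = Δ_0 - h_0(2m_0 + m_1)/6 = 6853/591, c_0 = m_0/2 = 0, d_0 = (m_1 - m_0)/(6h_0) = -943/591. So S'(0) = 6853/591.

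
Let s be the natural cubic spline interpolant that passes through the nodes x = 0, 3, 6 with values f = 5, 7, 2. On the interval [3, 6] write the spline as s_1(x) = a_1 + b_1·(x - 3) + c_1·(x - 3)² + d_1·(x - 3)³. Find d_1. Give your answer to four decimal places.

0.0648

Let σ_i = s''(x_i). Step sizes h_i = 3, 3; slopes of the chords Δ_i = (y_(i+1) - y_i)/h_i = 2/3, -5/3.
  3·σ_0 + 12·σ_1 + 3·σ_2 = 6(Δ_1 - Δ_0) = -14
Natural end conditions: σ_0 = σ_2 = 0.
Hence σ_0 = 0, σ_1 = -7/6, σ_2 = 0.
On [3, 6], with s_1(x) = a_1 + b_1·(x - 3) + c_1·(x - 3)² + d_1·(x - 3)³: c_1 = σ_1/2 = -7/12, d_1 = (σ_2 - σ_1)/(6h_1) = 7/108, b_1 = Δ_1 - h_1(2σ_1 + σ_2)/6 = -1/2.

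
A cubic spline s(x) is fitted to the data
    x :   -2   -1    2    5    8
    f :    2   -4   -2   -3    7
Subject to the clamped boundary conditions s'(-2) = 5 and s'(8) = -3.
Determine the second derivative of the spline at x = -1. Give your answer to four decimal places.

Write m_i for s''(x_i). With h_i = 1, 3, 3, 3 and divided differences Δ_i = -6, 2/3, -1/3, 10/3, the continuity of s' gives the tridiagonal system
  1·m_0 + 8·m_1 + 3·m_2 = 6(Δ_1 - Δ_0) = 40
  3·m_1 + 12·m_2 + 3·m_3 = 6(Δ_2 - Δ_1) = -6
  3·m_2 + 12·m_3 + 3·m_4 = 6(Δ_3 - Δ_2) = 22
Clamped end conditions give two more equations: 2h_0·m_0 + h_0·m_1 = 6(Δ_0 - s'(-2)) = -66 and h_3·m_3 + 2h_3·m_4 = 6(s'(8) - Δ_3) = -38.
Hence m_0 = -2251/58, m_1 = 337/29, m_2 = -821/174, m_3 = 457/87, m_4 = -1559/174.

11.6207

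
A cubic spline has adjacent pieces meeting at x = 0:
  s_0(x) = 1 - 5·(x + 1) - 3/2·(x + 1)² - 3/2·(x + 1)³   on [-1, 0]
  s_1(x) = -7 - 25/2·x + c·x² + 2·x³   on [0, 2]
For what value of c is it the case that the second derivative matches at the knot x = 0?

-6

s_0''(x) = -3 - 9·(x + 1), so s_0''(0) = -12. On the right, s_1''(0) = 2c, so c = -6.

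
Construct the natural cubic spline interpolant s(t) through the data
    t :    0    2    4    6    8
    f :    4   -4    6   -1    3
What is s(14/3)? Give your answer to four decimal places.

4.9048

Write σ_i for s''(x_i). With h_i = 2, 2, 2, 2 and divided differences Δ_i = -4, 5, -7/2, 2, the continuity of s' gives the tridiagonal system
  2·σ_0 + 8·σ_1 + 2·σ_2 = 6(Δ_1 - Δ_0) = 54
  2·σ_1 + 8·σ_2 + 2·σ_3 = 6(Δ_2 - Δ_1) = -51
  2·σ_2 + 8·σ_3 + 2·σ_4 = 6(Δ_3 - Δ_2) = 33
Natural end conditions: σ_0 = σ_4 = 0.
Hence σ_0 = 0, σ_1 = 1047/112, σ_2 = -291/28, σ_3 = 753/112, σ_4 = 0.
On [4, 6], s(t) = 6 + 19/16·(t - 4) - 291/56·(t - 4)² + 639/448·(t - 4)³.
With (t - 4) = 2/3: s(14/3) = 103/21.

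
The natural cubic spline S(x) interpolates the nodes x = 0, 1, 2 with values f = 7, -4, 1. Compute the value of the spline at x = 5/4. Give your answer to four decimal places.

-4.0625

Let M_i = S''(x_i). Step sizes h_i = 1, 1; slopes of the chords Δ_i = (y_(i+1) - y_i)/h_i = -11, 5.
  1·M_0 + 4·M_1 + 1·M_2 = 6(Δ_1 - Δ_0) = 96
Natural end conditions: M_0 = M_2 = 0.
Solving: M_0 = 0, M_1 = 24, M_2 = 0.
On [1, 2], S(x) = -4 - 3·(x - 1) + 12·(x - 1)² - 4·(x - 1)³.
With (x - 1) = 1/4: S(5/4) = -65/16.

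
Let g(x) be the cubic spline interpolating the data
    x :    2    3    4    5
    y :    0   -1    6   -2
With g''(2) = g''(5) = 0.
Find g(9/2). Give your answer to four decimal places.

Let σ_i = g''(x_i). Step sizes h_i = 1, 1, 1; slopes of the chords Δ_i = (y_(i+1) - y_i)/h_i = -1, 7, -8.
  1·σ_0 + 4·σ_1 + 1·σ_2 = 6(Δ_1 - Δ_0) = 48
  1·σ_1 + 4·σ_2 + 1·σ_3 = 6(Δ_2 - Δ_1) = -90
Natural end conditions: σ_0 = σ_3 = 0.
Solving the tridiagonal system: σ_0 = 0, σ_1 = 94/5, σ_2 = -136/5, σ_3 = 0.
On [4, 5], g(x) = 6 + 16/15·(x - 4) - 68/5·(x - 4)² + 68/15·(x - 4)³.
With (x - 4) = 1/2: g(9/2) = 37/10.

3.7000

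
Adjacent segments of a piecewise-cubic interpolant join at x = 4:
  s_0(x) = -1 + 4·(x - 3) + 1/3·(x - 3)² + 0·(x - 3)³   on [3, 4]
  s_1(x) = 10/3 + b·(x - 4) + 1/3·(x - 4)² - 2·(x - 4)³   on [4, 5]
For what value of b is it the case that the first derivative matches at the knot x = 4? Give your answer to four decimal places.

s_0'(x) = 4 + 2/3·(x - 3) + 0·(x - 3)², so s_0'(4) = 14/3. On the right, s_1'(4) = b, so b = 14/3.

4.6667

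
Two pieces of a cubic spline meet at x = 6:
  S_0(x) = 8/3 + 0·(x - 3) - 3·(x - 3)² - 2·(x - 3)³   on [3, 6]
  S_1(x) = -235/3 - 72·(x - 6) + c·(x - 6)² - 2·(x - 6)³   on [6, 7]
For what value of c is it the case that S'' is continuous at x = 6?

-21

S_0''(x) = -6 - 12·(x - 3), so S_0''(6) = -42. On the right, S_1''(6) = 2c, so c = -21.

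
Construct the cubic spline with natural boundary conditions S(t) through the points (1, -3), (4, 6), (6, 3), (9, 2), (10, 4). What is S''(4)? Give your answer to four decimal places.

-2.8687

Put σ_i = S'' at the i-th knot. Here h = (3, 2, 3, 1) and Δ = (3, -3/2, -1/3, 2), so the interior equations h_(i-1)·σ_(i-1) + 2(h_(i-1)+h_i)·σ_i + h_i·σ_(i+1) = 6(Δ_i − Δ_(i-1)) read
  3·σ_0 + 10·σ_1 + 2·σ_2 = 6(Δ_1 - Δ_0) = -27
  2·σ_1 + 10·σ_2 + 3·σ_3 = 6(Δ_2 - Δ_1) = 7
  3·σ_2 + 8·σ_3 + 1·σ_4 = 6(Δ_3 - Δ_2) = 14
Natural end conditions: σ_0 = σ_4 = 0.
Solving the tridiagonal system: σ_0 = 0, σ_1 = -1945/678, σ_2 = 286/339, σ_3 = 162/113, σ_4 = 0.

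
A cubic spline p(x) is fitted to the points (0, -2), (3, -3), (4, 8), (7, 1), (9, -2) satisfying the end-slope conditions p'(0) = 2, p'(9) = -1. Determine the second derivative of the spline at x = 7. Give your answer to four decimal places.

4.9026

Let M_i = p''(x_i). Step sizes h_i = 3, 1, 3, 2; slopes of the chords Δ_i = (y_(i+1) - y_i)/h_i = -1/3, 11, -7/3, -3/2.
  3·M_0 + 8·M_1 + 1·M_2 = 6(Δ_1 - Δ_0) = 68
  1·M_1 + 8·M_2 + 3·M_3 = 6(Δ_2 - Δ_1) = -80
  3·M_2 + 10·M_3 + 2·M_4 = 6(Δ_3 - Δ_2) = 5
Clamped end conditions give two more equations: 2h_0·M_0 + h_0·M_1 = 6(Δ_0 - p'(0)) = -14 and h_3·M_3 + 2h_3·M_4 = 6(p'(9) - Δ_3) = 3.
Solving: M_0 = -4883/534, M_1 = 3637/267, M_2 = -7231/534, M_3 = 1309/267, M_4 = -1817/1068.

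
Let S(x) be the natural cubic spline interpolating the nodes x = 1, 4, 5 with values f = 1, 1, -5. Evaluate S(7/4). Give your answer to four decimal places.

2.5820

Put M_i = S'' at the i-th knot. Here h = (3, 1) and Δ = (0, -6), so the interior equations h_(i-1)·M_(i-1) + 2(h_(i-1)+h_i)·M_i + h_i·M_(i+1) = 6(Δ_i − Δ_(i-1)) read
  3·M_0 + 8·M_1 + 1·M_2 = 6(Δ_1 - Δ_0) = -36
Natural end conditions: M_0 = M_2 = 0.
Hence M_0 = 0, M_1 = -9/2, M_2 = 0.
On [1, 4], S(x) = 1 + 9/4·(x - 1) + 0·(x - 1)² - 1/4·(x - 1)³.
With (x - 1) = 3/4: S(7/4) = 661/256.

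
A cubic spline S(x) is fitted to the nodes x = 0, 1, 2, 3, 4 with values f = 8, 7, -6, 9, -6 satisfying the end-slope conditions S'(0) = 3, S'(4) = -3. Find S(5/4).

Let m_i = S''(x_i). Step sizes h_i = 1, 1, 1, 1; slopes of the chords Δ_i = (y_(i+1) - y_i)/h_i = -1, -13, 15, -15.
  1·m_0 + 4·m_1 + 1·m_2 = 6(Δ_1 - Δ_0) = -72
  1·m_1 + 4·m_2 + 1·m_3 = 6(Δ_2 - Δ_1) = 168
  1·m_2 + 4·m_3 + 1·m_4 = 6(Δ_3 - Δ_2) = -180
Clamped end conditions give two more equations: 2h_0·m_0 + h_0·m_1 = 6(Δ_0 - S'(0)) = -24 and h_3·m_3 + 2h_3·m_4 = 6(S'(4) - Δ_3) = 72.
Solving the tridiagonal system: m_0 = 48/7, m_1 = -264/7, m_2 = 72, m_3 = -576/7, m_4 = 540/7.
On [1, 2], S(x) = 7 - 87/7·(x - 1) - 132/7·(x - 1)² + 128/7·(x - 1)³.
With (x - 1) = 1/4: S(5/4) = 3.

3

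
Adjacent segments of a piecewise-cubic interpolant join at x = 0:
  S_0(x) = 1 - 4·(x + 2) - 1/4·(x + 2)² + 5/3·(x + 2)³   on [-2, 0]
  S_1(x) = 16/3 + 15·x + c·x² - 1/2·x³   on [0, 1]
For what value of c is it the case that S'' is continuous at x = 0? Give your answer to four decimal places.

S_0''(x) = -1/2 + 10·(x + 2), so S_0''(0) = 39/2. On the right, S_1''(0) = 2c, so c = 39/4.

9.7500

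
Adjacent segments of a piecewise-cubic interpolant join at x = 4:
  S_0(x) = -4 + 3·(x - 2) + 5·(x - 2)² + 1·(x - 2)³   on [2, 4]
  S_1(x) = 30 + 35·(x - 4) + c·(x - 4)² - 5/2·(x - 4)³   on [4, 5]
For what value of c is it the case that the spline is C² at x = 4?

11

S_0''(x) = 10 + 6·(x - 2), so S_0''(4) = 22. On the right, S_1''(4) = 2c, so c = 11.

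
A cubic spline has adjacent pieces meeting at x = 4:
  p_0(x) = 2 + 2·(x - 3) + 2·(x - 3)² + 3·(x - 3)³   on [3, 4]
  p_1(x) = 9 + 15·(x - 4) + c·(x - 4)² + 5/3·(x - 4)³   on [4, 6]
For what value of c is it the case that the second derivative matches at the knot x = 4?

11

p_0''(x) = 4 + 18·(x - 3), so p_0''(4) = 22. On the right, p_1''(4) = 2c, so c = 11.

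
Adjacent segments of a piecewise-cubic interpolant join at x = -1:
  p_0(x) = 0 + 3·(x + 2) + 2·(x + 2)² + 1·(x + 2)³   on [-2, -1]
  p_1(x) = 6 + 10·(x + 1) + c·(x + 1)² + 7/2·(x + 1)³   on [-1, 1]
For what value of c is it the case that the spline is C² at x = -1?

5

p_0''(x) = 4 + 6·(x + 2), so p_0''(-1) = 10. On the right, p_1''(-1) = 2c, so c = 5.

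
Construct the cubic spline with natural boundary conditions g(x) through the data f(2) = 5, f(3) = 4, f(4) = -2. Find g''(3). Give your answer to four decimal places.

-7.5000

Write σ_i for g''(x_i). With h_i = 1, 1 and divided differences Δ_i = -1, -6, the continuity of g' gives the tridiagonal system
  1·σ_0 + 4·σ_1 + 1·σ_2 = 6(Δ_1 - Δ_0) = -30
Natural end conditions: σ_0 = σ_2 = 0.
Forward elimination and back-substitution give σ_0 = 0, σ_1 = -15/2, σ_2 = 0.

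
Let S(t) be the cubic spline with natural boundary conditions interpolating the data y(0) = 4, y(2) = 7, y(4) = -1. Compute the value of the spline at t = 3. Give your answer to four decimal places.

Put σ_i = S'' at the i-th knot. Here h = (2, 2) and Δ = (3/2, -4), so the interior equations h_(i-1)·σ_(i-1) + 2(h_(i-1)+h_i)·σ_i + h_i·σ_(i+1) = 6(Δ_i − Δ_(i-1)) read
  2·σ_0 + 8·σ_1 + 2·σ_2 = 6(Δ_1 - Δ_0) = -33
Natural end conditions: σ_0 = σ_2 = 0.
Solving the tridiagonal system: σ_0 = 0, σ_1 = -33/8, σ_2 = 0.
On [2, 4], S(t) = 7 - 5/4·(t - 2) - 33/16·(t - 2)² + 11/32·(t - 2)³.
With (t - 2) = 1: S(3) = 129/32.

4.0313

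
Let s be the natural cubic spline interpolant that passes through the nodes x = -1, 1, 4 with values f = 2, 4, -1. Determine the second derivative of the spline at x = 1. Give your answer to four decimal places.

Put M_i = s'' at the i-th knot. Here h = (2, 3) and Δ = (1, -5/3), so the interior equations h_(i-1)·M_(i-1) + 2(h_(i-1)+h_i)·M_i + h_i·M_(i+1) = 6(Δ_i − Δ_(i-1)) read
  2·M_0 + 10·M_1 + 3·M_2 = 6(Δ_1 - Δ_0) = -16
Natural end conditions: M_0 = M_2 = 0.
Hence M_0 = 0, M_1 = -8/5, M_2 = 0.

-1.6000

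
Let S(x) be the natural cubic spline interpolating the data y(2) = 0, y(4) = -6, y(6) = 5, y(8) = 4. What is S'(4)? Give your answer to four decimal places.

Let M_i = S''(x_i). Step sizes h_i = 2, 2, 2; slopes of the chords Δ_i = (y_(i+1) - y_i)/h_i = -3, 11/2, -1/2.
  2·M_0 + 8·M_1 + 2·M_2 = 6(Δ_1 - Δ_0) = 51
  2·M_1 + 8·M_2 + 2·M_3 = 6(Δ_2 - Δ_1) = -36
Natural end conditions: M_0 = M_3 = 0.
Solving: M_0 = 0, M_1 = 8, M_2 = -13/2, M_3 = 0.
On [4, 6], S'(x) = b_1 + 2c_1·(x - 4) + 3d_1·(x - 4)² with b_1 = Δ_1 - h_1(2M_1 + M_2)/6 = 7/3, c_1 = M_1/2 = 4, d_1 = (M_2 - M_1)/(6h_1) = -29/24. So S'(4) = 7/3.

2.3333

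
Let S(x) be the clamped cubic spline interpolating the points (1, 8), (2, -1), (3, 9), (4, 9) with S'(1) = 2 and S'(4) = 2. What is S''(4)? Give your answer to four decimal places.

22.8000

Let σ_i = S''(x_i). Step sizes h_i = 1, 1, 1; slopes of the chords Δ_i = (y_(i+1) - y_i)/h_i = -9, 10, 0.
  1·σ_0 + 4·σ_1 + 1·σ_2 = 6(Δ_1 - Δ_0) = 114
  1·σ_1 + 4·σ_2 + 1·σ_3 = 6(Δ_2 - Δ_1) = -60
Clamped end conditions give two more equations: 2h_0·σ_0 + h_0·σ_1 = 6(Δ_0 - S'(1)) = -66 and h_2·σ_2 + 2h_2·σ_3 = 6(S'(4) - Δ_2) = 12.
Forward elimination and back-substitution give σ_0 = -294/5, σ_1 = 258/5, σ_2 = -168/5, σ_3 = 114/5.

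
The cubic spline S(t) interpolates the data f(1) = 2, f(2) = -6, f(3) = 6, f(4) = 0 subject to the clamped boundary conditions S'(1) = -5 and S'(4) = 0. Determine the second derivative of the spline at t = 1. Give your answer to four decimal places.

-34.6667

Write σ_i for S''(x_i). With h_i = 1, 1, 1 and divided differences Δ_i = -8, 12, -6, the continuity of S' gives the tridiagonal system
  1·σ_0 + 4·σ_1 + 1·σ_2 = 6(Δ_1 - Δ_0) = 120
  1·σ_1 + 4·σ_2 + 1·σ_3 = 6(Δ_2 - Δ_1) = -108
Clamped end conditions give two more equations: 2h_0·σ_0 + h_0·σ_1 = 6(Δ_0 - S'(1)) = -18 and h_2·σ_2 + 2h_2·σ_3 = 6(S'(4) - Δ_2) = 36.
Solving the tridiagonal system: σ_0 = -104/3, σ_1 = 154/3, σ_2 = -152/3, σ_3 = 130/3.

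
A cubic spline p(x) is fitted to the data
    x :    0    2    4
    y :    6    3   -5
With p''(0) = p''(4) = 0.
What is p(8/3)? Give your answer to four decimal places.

With M_i denoting the second derivative at x_i, h_i = 2, 2, and Δ_i = (y_(i+1) − y_i)/h_i = -3/2, -4:
  2·M_0 + 8·M_1 + 2·M_2 = 6(Δ_1 - Δ_0) = -15
Natural end conditions: M_0 = M_2 = 0.
Hence M_0 = 0, M_1 = -15/8, M_2 = 0.
On [2, 4], p(x) = 3 - 11/4·(x - 2) - 15/16·(x - 2)² + 5/32·(x - 2)³.
With (x - 2) = 2/3: p(8/3) = 43/54.

0.7963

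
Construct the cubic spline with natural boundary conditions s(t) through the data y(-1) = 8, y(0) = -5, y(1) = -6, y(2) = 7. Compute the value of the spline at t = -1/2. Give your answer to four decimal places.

Write M_i for s''(x_i). With h_i = 1, 1, 1 and divided differences Δ_i = -13, -1, 13, the continuity of s' gives the tridiagonal system
  1·M_0 + 4·M_1 + 1·M_2 = 6(Δ_1 - Δ_0) = 72
  1·M_1 + 4·M_2 + 1·M_3 = 6(Δ_2 - Δ_1) = 84
Natural end conditions: M_0 = M_3 = 0.
Solving: M_0 = 0, M_1 = 68/5, M_2 = 88/5, M_3 = 0.
On [-1, 0], s(t) = 8 - 229/15·(t + 1) + 0·(t + 1)² + 34/15·(t + 1)³.
With (t + 1) = 1/2: s(-1/2) = 13/20.

0.6500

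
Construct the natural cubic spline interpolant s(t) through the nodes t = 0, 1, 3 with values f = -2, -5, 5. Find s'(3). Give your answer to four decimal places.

7.6667

Put M_i = s'' at the i-th knot. Here h = (1, 2) and Δ = (-3, 5), so the interior equations h_(i-1)·M_(i-1) + 2(h_(i-1)+h_i)·M_i + h_i·M_(i+1) = 6(Δ_i − Δ_(i-1)) read
  1·M_0 + 6·M_1 + 2·M_2 = 6(Δ_1 - Δ_0) = 48
Natural end conditions: M_0 = M_2 = 0.
Solving the tridiagonal system: M_0 = 0, M_1 = 8, M_2 = 0.
On [1, 3], s'(t) = b_1 + 2c_1·(t - 1) + 3d_1·(t - 1)² with b_1 = Δ_1 - h_1(2M_1 + M_2)/6 = -1/3, c_1 = M_1/2 = 4, d_1 = (M_2 - M_1)/(6h_1) = -2/3. So s'(3) = 23/3.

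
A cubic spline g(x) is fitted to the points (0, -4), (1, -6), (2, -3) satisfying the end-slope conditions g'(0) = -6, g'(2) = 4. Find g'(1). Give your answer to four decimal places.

With σ_i denoting the second derivative at x_i, h_i = 1, 1, and Δ_i = (y_(i+1) − y_i)/h_i = -2, 3:
  1·σ_0 + 4·σ_1 + 1·σ_2 = 6(Δ_1 - Δ_0) = 30
Clamped end conditions give two more equations: 2h_0·σ_0 + h_0·σ_1 = 6(Δ_0 - g'(0)) = 24 and h_1·σ_1 + 2h_1·σ_2 = 6(g'(2) - Δ_1) = 6.
Solving: σ_0 = 19/2, σ_1 = 5, σ_2 = 1/2.
On [1, 2], g'(x) = b_1 + 2c_1·(x - 1) + 3d_1·(x - 1)² with b_1 = Δ_1 - h_1(2σ_1 + σ_2)/6 = 5/4, c_1 = σ_1/2 = 5/2, d_1 = (σ_2 - σ_1)/(6h_1) = -3/4. So g'(1) = 5/4.

1.2500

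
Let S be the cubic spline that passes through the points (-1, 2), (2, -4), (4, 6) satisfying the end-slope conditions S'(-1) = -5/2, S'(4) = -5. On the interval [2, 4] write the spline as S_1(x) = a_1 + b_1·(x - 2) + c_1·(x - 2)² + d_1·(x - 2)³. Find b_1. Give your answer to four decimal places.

5.3000

Let σ_i = S''(x_i). Step sizes h_i = 3, 2; slopes of the chords Δ_i = (y_(i+1) - y_i)/h_i = -2, 5.
  3·σ_0 + 10·σ_1 + 2·σ_2 = 6(Δ_1 - Δ_0) = 42
Clamped end conditions give two more equations: 2h_0·σ_0 + h_0·σ_1 = 6(Δ_0 - S'(-1)) = 3 and h_1·σ_1 + 2h_1·σ_2 = 6(S'(4) - Δ_1) = -60.
Hence σ_0 = -21/5, σ_1 = 47/5, σ_2 = -197/10.
On [2, 4], with S_1(x) = a_1 + b_1·(x - 2) + c_1·(x - 2)² + d_1·(x - 2)³: c_1 = σ_1/2 = 47/10, d_1 = (σ_2 - σ_1)/(6h_1) = -97/40, b_1 = Δ_1 - h_1(2σ_1 + σ_2)/6 = 53/10.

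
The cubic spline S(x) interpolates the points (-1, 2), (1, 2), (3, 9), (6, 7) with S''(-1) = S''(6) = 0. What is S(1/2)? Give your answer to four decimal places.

1.2516

Put m_i = S'' at the i-th knot. Here h = (2, 2, 3) and Δ = (0, 7/2, -2/3), so the interior equations h_(i-1)·m_(i-1) + 2(h_(i-1)+h_i)·m_i + h_i·m_(i+1) = 6(Δ_i − Δ_(i-1)) read
  2·m_0 + 8·m_1 + 2·m_2 = 6(Δ_1 - Δ_0) = 21
  2·m_1 + 10·m_2 + 3·m_3 = 6(Δ_2 - Δ_1) = -25
Natural end conditions: m_0 = m_3 = 0.
Solving the tridiagonal system: m_0 = 0, m_1 = 65/19, m_2 = -121/38, m_3 = 0.
On [-1, 1], S(x) = 2 - 65/57·(x + 1) + 0·(x + 1)² + 65/228·(x + 1)³.
With (x + 1) = 3/2: S(1/2) = 761/608.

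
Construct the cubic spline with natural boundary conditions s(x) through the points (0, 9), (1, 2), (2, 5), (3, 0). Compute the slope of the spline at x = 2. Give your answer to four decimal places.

0.6000

Put M_i = s'' at the i-th knot. Here h = (1, 1, 1) and Δ = (-7, 3, -5), so the interior equations h_(i-1)·M_(i-1) + 2(h_(i-1)+h_i)·M_i + h_i·M_(i+1) = 6(Δ_i − Δ_(i-1)) read
  1·M_0 + 4·M_1 + 1·M_2 = 6(Δ_1 - Δ_0) = 60
  1·M_1 + 4·M_2 + 1·M_3 = 6(Δ_2 - Δ_1) = -48
Natural end conditions: M_0 = M_3 = 0.
Solving the tridiagonal system: M_0 = 0, M_1 = 96/5, M_2 = -84/5, M_3 = 0.
On [2, 3], s'(x) = b_2 + 2c_2·(x - 2) + 3d_2·(x - 2)² with b_2 = Δ_2 - h_2(2M_2 + M_3)/6 = 3/5, c_2 = M_2/2 = -42/5, d_2 = (M_3 - M_2)/(6h_2) = 14/5. So s'(2) = 3/5.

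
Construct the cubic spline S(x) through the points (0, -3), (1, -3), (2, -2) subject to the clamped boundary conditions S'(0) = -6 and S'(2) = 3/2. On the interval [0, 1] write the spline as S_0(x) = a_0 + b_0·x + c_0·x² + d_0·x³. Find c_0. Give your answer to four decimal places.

10.1250

With m_i denoting the second derivative at x_i, h_i = 1, 1, and Δ_i = (y_(i+1) − y_i)/h_i = 0, 1:
  1·m_0 + 4·m_1 + 1·m_2 = 6(Δ_1 - Δ_0) = 6
Clamped end conditions give two more equations: 2h_0·m_0 + h_0·m_1 = 6(Δ_0 - S'(0)) = 36 and h_1·m_1 + 2h_1·m_2 = 6(S'(2) - Δ_1) = 3.
Solving: m_0 = 81/4, m_1 = -9/2, m_2 = 15/4.
On [0, 1], with S_0(x) = a_0 + b_0·x + c_0·x² + d_0·x³: c_0 = m_0/2 = 81/8, d_0 = (m_1 - m_0)/(6h_0) = -33/8, b_0 = Δ_0 - h_0(2m_0 + m_1)/6 = -6.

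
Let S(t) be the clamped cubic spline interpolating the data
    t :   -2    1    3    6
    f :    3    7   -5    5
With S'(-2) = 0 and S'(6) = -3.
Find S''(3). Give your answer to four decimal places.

10.7473

Put M_i = S'' at the i-th knot. Here h = (3, 2, 3) and Δ = (4/3, -6, 10/3), so the interior equations h_(i-1)·M_(i-1) + 2(h_(i-1)+h_i)·M_i + h_i·M_(i+1) = 6(Δ_i − Δ_(i-1)) read
  3·M_0 + 10·M_1 + 2·M_2 = 6(Δ_1 - Δ_0) = -44
  2·M_1 + 10·M_2 + 3·M_3 = 6(Δ_2 - Δ_1) = 56
Clamped end conditions give two more equations: 2h_0·M_0 + h_0·M_1 = 6(Δ_0 - S'(-2)) = 8 and h_2·M_2 + 2h_2·M_3 = 6(S'(6) - Δ_2) = -38.
Solving: M_0 = 1480/273, M_1 = -744/91, M_2 = 978/91, M_3 = -3196/273.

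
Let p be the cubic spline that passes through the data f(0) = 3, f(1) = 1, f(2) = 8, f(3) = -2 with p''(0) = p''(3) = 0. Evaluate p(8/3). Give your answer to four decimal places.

Write M_i for p''(x_i). With h_i = 1, 1, 1 and divided differences Δ_i = -2, 7, -10, the continuity of p' gives the tridiagonal system
  1·M_0 + 4·M_1 + 1·M_2 = 6(Δ_1 - Δ_0) = 54
  1·M_1 + 4·M_2 + 1·M_3 = 6(Δ_2 - Δ_1) = -102
Natural end conditions: M_0 = M_3 = 0.
Solving the tridiagonal system: M_0 = 0, M_1 = 106/5, M_2 = -154/5, M_3 = 0.
On [2, 3], p(t) = 8 + 4/15·(t - 2) - 77/5·(t - 2)² + 77/15·(t - 2)³.
With (t - 2) = 2/3: p(8/3) = 1156/405.

2.8543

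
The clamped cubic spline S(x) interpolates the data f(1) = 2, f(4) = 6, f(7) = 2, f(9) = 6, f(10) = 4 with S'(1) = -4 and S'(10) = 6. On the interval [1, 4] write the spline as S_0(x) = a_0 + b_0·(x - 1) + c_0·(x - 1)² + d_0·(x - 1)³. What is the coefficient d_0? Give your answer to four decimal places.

With σ_i denoting the second derivative at x_i, h_i = 3, 3, 2, 1, and Δ_i = (y_(i+1) − y_i)/h_i = 4/3, -4/3, 2, -2:
  3·σ_0 + 12·σ_1 + 3·σ_2 = 6(Δ_1 - Δ_0) = -16
  3·σ_1 + 10·σ_2 + 2·σ_3 = 6(Δ_2 - Δ_1) = 20
  2·σ_2 + 6·σ_3 + 1·σ_4 = 6(Δ_3 - Δ_2) = -24
Clamped end conditions give two more equations: 2h_0·σ_0 + h_0·σ_1 = 6(Δ_0 - S'(1)) = 32 and h_3·σ_3 + 2h_3·σ_4 = 6(S'(10) - Δ_3) = 48.
Forward elimination and back-substitution give σ_0 = 413/54, σ_1 = -125/27, σ_2 = 299/54, σ_3 = -290/27, σ_4 = 793/27.
On [1, 4], with S_0(x) = a_0 + b_0·(x - 1) + c_0·(x - 1)² + d_0·(x - 1)³: c_0 = σ_0/2 = 413/108, d_0 = (σ_1 - σ_0)/(6h_0) = -221/324, b_0 = Δ_0 - h_0(2σ_0 + σ_1)/6 = -4.

-0.6821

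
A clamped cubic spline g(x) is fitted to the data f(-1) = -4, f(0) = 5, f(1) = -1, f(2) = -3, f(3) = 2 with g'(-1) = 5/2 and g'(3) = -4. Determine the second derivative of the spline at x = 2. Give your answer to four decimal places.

16.7500

Put M_i = g'' at the i-th knot. Here h = (1, 1, 1, 1) and Δ = (9, -6, -2, 5), so the interior equations h_(i-1)·M_(i-1) + 2(h_(i-1)+h_i)·M_i + h_i·M_(i+1) = 6(Δ_i − Δ_(i-1)) read
  1·M_0 + 4·M_1 + 1·M_2 = 6(Δ_1 - Δ_0) = -90
  1·M_1 + 4·M_2 + 1·M_3 = 6(Δ_2 - Δ_1) = 24
  1·M_2 + 4·M_3 + 1·M_4 = 6(Δ_3 - Δ_2) = 42
Clamped end conditions give two more equations: 2h_0·M_0 + h_0·M_1 = 6(Δ_0 - g'(-1)) = 39 and h_3·M_3 + 2h_3·M_4 = 6(g'(3) - Δ_3) = -54.
Forward elimination and back-substitution give M_0 = 293/8, M_1 = -137/4, M_2 = 83/8, M_3 = 67/4, M_4 = -283/8.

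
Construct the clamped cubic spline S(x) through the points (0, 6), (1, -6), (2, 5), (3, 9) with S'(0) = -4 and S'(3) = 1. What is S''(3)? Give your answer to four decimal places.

With m_i denoting the second derivative at x_i, h_i = 1, 1, 1, and Δ_i = (y_(i+1) − y_i)/h_i = -12, 11, 4:
  1·m_0 + 4·m_1 + 1·m_2 = 6(Δ_1 - Δ_0) = 138
  1·m_1 + 4·m_2 + 1·m_3 = 6(Δ_2 - Δ_1) = -42
Clamped end conditions give two more equations: 2h_0·m_0 + h_0·m_1 = 6(Δ_0 - S'(0)) = -48 and h_2·m_2 + 2h_2·m_3 = 6(S'(3) - Δ_2) = -18.
Forward elimination and back-substitution give m_0 = -152/3, m_1 = 160/3, m_2 = -74/3, m_3 = 10/3.

3.3333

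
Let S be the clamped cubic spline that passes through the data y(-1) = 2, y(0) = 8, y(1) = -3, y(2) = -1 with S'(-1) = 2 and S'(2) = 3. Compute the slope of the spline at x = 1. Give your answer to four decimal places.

-6.8667

Put m_i = S'' at the i-th knot. Here h = (1, 1, 1) and Δ = (6, -11, 2), so the interior equations h_(i-1)·m_(i-1) + 2(h_(i-1)+h_i)·m_i + h_i·m_(i+1) = 6(Δ_i − Δ_(i-1)) read
  1·m_0 + 4·m_1 + 1·m_2 = 6(Δ_1 - Δ_0) = -102
  1·m_1 + 4·m_2 + 1·m_3 = 6(Δ_2 - Δ_1) = 78
Clamped end conditions give two more equations: 2h_0·m_0 + h_0·m_1 = 6(Δ_0 - S'(-1)) = 24 and h_2·m_2 + 2h_2·m_3 = 6(S'(2) - Δ_2) = 6.
Solving the tridiagonal system: m_0 = 496/15, m_1 = -632/15, m_2 = 502/15, m_3 = -206/15.
On [1, 2], S'(x) = b_2 + 2c_2·(x - 1) + 3d_2·(x - 1)² with b_2 = Δ_2 - h_2(2m_2 + m_3)/6 = -103/15, c_2 = m_2/2 = 251/15, d_2 = (m_3 - m_2)/(6h_2) = -118/15. So S'(1) = -103/15.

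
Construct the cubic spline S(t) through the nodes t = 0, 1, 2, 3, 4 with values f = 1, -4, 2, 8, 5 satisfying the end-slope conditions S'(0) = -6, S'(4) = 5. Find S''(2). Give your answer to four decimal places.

Put σ_i = S'' at the i-th knot. Here h = (1, 1, 1, 1) and Δ = (-5, 6, 6, -3), so the interior equations h_(i-1)·σ_(i-1) + 2(h_(i-1)+h_i)·σ_i + h_i·σ_(i+1) = 6(Δ_i − Δ_(i-1)) read
  1·σ_0 + 4·σ_1 + 1·σ_2 = 6(Δ_1 - Δ_0) = 66
  1·σ_1 + 4·σ_2 + 1·σ_3 = 6(Δ_2 - Δ_1) = 0
  1·σ_2 + 4·σ_3 + 1·σ_4 = 6(Δ_3 - Δ_2) = -54
Clamped end conditions give two more equations: 2h_0·σ_0 + h_0·σ_1 = 6(Δ_0 - S'(0)) = 6 and h_3·σ_3 + 2h_3·σ_4 = 6(S'(4) - Δ_3) = 48.
Solving: σ_0 = -163/28, σ_1 = 247/14, σ_2 = 5/4, σ_3 = -317/14, σ_4 = 989/28.

1.2500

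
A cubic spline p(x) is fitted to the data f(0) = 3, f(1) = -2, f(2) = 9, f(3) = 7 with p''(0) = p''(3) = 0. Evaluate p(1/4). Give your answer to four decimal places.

0.5469

Write m_i for p''(x_i). With h_i = 1, 1, 1 and divided differences Δ_i = -5, 11, -2, the continuity of p' gives the tridiagonal system
  1·m_0 + 4·m_1 + 1·m_2 = 6(Δ_1 - Δ_0) = 96
  1·m_1 + 4·m_2 + 1·m_3 = 6(Δ_2 - Δ_1) = -78
Natural end conditions: m_0 = m_3 = 0.
Forward elimination and back-substitution give m_0 = 0, m_1 = 154/5, m_2 = -136/5, m_3 = 0.
On [0, 1], p(x) = 3 - 152/15·x + 0·x² + 77/15·x³.
With x = 1/4: p(1/4) = 35/64.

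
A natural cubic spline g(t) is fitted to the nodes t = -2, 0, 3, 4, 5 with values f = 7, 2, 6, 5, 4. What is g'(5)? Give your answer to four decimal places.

With σ_i denoting the second derivative at x_i, h_i = 2, 3, 1, 1, and Δ_i = (y_(i+1) − y_i)/h_i = -5/2, 4/3, -1, -1:
  2·σ_0 + 10·σ_1 + 3·σ_2 = 6(Δ_1 - Δ_0) = 23
  3·σ_1 + 8·σ_2 + 1·σ_3 = 6(Δ_2 - Δ_1) = -14
  1·σ_2 + 4·σ_3 + 1·σ_4 = 6(Δ_3 - Δ_2) = 0
Natural end conditions: σ_0 = σ_4 = 0.
Hence σ_0 = 0, σ_1 = 881/274, σ_2 = -418/137, σ_3 = 209/274, σ_4 = 0.
On [4, 5], g'(t) = b_3 + 2c_3·(t - 4) + 3d_3·(t - 4)² with b_3 = Δ_3 - h_3(2σ_3 + σ_4)/6 = -1031/822, c_3 = σ_3/2 = 209/548, d_3 = (σ_4 - σ_3)/(6h_3) = -209/1644. So g'(5) = -1435/1644.

-0.8729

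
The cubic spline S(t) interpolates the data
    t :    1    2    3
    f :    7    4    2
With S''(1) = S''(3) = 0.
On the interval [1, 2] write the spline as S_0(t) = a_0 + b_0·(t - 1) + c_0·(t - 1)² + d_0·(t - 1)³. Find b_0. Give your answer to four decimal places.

-3.2500

Write M_i for S''(x_i). With h_i = 1, 1 and divided differences Δ_i = -3, -2, the continuity of S' gives the tridiagonal system
  1·M_0 + 4·M_1 + 1·M_2 = 6(Δ_1 - Δ_0) = 6
Natural end conditions: M_0 = M_2 = 0.
Forward elimination and back-substitution give M_0 = 0, M_1 = 3/2, M_2 = 0.
On [1, 2], with S_0(t) = a_0 + b_0·(t - 1) + c_0·(t - 1)² + d_0·(t - 1)³: c_0 = M_0/2 = 0, d_0 = (M_1 - M_0)/(6h_0) = 1/4, b_0 = Δ_0 - h_0(2M_0 + M_1)/6 = -13/4.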